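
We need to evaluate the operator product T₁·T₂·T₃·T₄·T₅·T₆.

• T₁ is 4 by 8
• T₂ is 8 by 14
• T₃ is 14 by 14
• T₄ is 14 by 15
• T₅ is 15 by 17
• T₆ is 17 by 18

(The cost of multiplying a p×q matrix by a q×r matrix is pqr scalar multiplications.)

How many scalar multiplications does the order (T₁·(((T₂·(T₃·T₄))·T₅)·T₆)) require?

(T₃·T₄): 14×14 by 14×15 → 14×15, cost 14·14·15 = 2940
(T₂·(T₃·T₄)): 8×14 by 14×15 → 8×15, cost 8·14·15 = 1680; cumulative 4620
((T₂·(T₃·T₄))·T₅): 8×15 by 15×17 → 8×17, cost 8·15·17 = 2040; cumulative 6660
(((T₂·(T₃·T₄))·T₅)·T₆): 8×17 by 17×18 → 8×18, cost 8·17·18 = 2448; cumulative 9108
(T₁·(((T₂·(T₃·T₄))·T₅)·T₆)): 4×8 by 8×18 → 4×18, cost 4·8·18 = 576; cumulative 9684
Total: 9684 scalar multiplications.

9684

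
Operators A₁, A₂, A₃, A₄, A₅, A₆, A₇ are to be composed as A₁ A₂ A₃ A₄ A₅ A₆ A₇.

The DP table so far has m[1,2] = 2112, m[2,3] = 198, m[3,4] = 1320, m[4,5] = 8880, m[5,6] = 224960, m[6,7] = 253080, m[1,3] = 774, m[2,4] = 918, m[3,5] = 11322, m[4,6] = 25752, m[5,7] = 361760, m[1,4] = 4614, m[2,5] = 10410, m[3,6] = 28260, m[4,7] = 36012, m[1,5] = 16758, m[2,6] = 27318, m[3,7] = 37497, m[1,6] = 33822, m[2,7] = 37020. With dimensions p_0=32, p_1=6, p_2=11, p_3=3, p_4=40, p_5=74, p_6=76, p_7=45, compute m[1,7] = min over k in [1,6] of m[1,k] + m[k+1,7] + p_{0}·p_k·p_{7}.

41106

m[1,7] = min over k∈[1,6] of m[1,k]+m[k+1,7]+p_{0}·p_k·p_{7}.
k=1: 0 + 37020 + 32·6·45 = 45660; k=2: 2112 + 37497 + 32·11·45 = 55449; k=3: 774 + 36012 + 32·3·45 = 41106; k=4: 4614 + 361760 + 32·40·45 = 423974; k=5: 16758 + 253080 + 32·74·45 = 376398; k=6: 33822 + 0 + 32·76·45 = 143262.
Minimum: 41106 at k=3.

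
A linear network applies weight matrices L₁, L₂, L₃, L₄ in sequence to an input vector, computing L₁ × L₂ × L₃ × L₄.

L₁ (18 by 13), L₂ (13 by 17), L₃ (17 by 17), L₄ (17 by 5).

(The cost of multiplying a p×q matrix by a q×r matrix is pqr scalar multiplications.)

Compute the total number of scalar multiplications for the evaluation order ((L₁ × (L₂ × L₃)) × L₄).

9265

(L₂ × L₃): 13×17 by 17×17 → 13×17, cost 13·17·17 = 3757
(L₁ × (L₂ × L₃)): 18×13 by 13×17 → 18×17, cost 18·13·17 = 3978; cumulative 7735
((L₁ × (L₂ × L₃)) × L₄): 18×17 by 17×5 → 18×5, cost 18·17·5 = 1530; cumulative 9265
Total: 9265 scalar multiplications.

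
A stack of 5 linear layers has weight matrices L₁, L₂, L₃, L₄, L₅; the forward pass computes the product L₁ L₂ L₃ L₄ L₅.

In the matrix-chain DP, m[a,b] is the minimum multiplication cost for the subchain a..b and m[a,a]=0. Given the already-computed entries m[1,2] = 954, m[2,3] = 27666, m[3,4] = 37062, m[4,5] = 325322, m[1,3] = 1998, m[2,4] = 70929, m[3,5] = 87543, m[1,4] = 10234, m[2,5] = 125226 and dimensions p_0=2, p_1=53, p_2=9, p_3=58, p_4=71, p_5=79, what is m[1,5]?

21452

m[1,5] = min over k∈[1,4] of m[1,k]+m[k+1,5]+p_{0}·p_k·p_{5}.
k=1: 0 + 125226 + 2·53·79 = 133600; k=2: 954 + 87543 + 2·9·79 = 89919; k=3: 1998 + 325322 + 2·58·79 = 336484; k=4: 10234 + 0 + 2·71·79 = 21452.
Minimum: 21452 at k=4.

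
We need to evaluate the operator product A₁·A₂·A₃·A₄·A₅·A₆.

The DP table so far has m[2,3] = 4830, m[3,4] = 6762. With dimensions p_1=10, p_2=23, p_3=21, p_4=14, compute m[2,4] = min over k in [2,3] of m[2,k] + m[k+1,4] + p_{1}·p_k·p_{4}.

7770

m[2,4] = min over k∈[2,3] of m[2,k]+m[k+1,4]+p_{1}·p_k·p_{4}.
k=2: 0 + 6762 + 10·23·14 = 9982; k=3: 4830 + 0 + 10·21·14 = 7770.
Minimum: 7770 at k=3.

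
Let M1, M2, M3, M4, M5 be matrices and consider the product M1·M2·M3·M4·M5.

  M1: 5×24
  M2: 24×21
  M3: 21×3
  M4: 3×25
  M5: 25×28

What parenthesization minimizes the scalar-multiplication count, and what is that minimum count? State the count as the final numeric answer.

Adjacent pairs: M1M2 = 5·24·21 = 2520; M2M3 = 24·21·3 = 1512; M3M4 = 21·3·25 = 1575; M4M5 = 3·25·28 = 2100.
Length 3: M1..M3: k=1: 0+1512+5·24·3=1872; k=2: 2520+0+5·21·3=2835 → min 1872 | M2..M4: k=2: 0+1575+24·21·25=14175; k=3: 1512+0+24·3·25=3312 → min 3312 | M3..M5: k=3: 0+2100+21·3·28=3864; k=4: 1575+0+21·25·28=16275 → min 3864.
Length 4: M1..M4: k=1: 0+3312+5·24·25=6312; k=2: 2520+1575+5·21·25=6720; k=3: 1872+0+5·3·25=2247 → min 2247 | M2..M5: k=2: 0+3864+24·21·28=17976; k=3: 1512+2100+24·3·28=5628; k=4: 3312+0+24·25·28=20112 → min 5628.
Length 5: M1..M5: k=1: 0+5628+5·24·28=8988; k=2: 2520+3864+5·21·28=9324; k=3: 1872+2100+5·3·28=4392; k=4: 2247+0+5·25·28=5747 → min 4392.
Optimal parenthesization: ((M1·(M2·M3))·(M4·M5)) with cost 4392.

4392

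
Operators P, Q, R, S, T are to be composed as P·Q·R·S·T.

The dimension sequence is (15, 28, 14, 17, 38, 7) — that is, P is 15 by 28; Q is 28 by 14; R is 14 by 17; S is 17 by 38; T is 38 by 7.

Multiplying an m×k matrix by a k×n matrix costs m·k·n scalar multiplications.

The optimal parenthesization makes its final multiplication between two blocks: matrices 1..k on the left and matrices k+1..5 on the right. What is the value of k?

1

Adjacent pairs: PQ = 15·28·14 = 5880; QR = 28·14·17 = 6664; RS = 14·17·38 = 9044; ST = 17·38·7 = 4522.
Length 3: P..R: k=1: 0+6664+15·28·17=13804; k=2: 5880+0+15·14·17=9450 → min 9450 | Q..S: k=2: 0+9044+28·14·38=23940; k=3: 6664+0+28·17·38=24752 → min 23940 | R..T: k=3: 0+4522+14·17·7=6188; k=4: 9044+0+14·38·7=12768 → min 6188.
Length 4: P..S: k=1: 0+23940+15·28·38=39900; k=2: 5880+9044+15·14·38=22904; k=3: 9450+0+15·17·38=19140 → min 19140 | Q..T: k=2: 0+6188+28·14·7=8932; k=3: 6664+4522+28·17·7=14518; k=4: 23940+0+28·38·7=31388 → min 8932.
Top-level splits: k=1: (P..P)·(Q..T) → 0+8932+15·28·7 = 11872; k=2: (P..Q)·(R..T) → 5880+6188+15·14·7 = 13538; k=3: (P..R)·(S..T) → 9450+4522+15·17·7 = 15757; k=4: (P..S)·(T..T) → 19140+0+15·38·7 = 23130.
Best split is after P, i.e. k = 1.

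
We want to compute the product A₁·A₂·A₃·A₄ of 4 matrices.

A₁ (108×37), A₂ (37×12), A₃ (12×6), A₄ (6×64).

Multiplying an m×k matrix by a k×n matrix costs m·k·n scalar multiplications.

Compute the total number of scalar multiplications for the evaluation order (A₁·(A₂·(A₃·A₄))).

288768

(A₃·A₄): 12×6 by 6×64 → 12×64, cost 12·6·64 = 4608
(A₂·(A₃·A₄)): 37×12 by 12×64 → 37×64, cost 37·12·64 = 28416; cumulative 33024
(A₁·(A₂·(A₃·A₄))): 108×37 by 37×64 → 108×64, cost 108·37·64 = 255744; cumulative 288768
Total: 288768 scalar multiplications.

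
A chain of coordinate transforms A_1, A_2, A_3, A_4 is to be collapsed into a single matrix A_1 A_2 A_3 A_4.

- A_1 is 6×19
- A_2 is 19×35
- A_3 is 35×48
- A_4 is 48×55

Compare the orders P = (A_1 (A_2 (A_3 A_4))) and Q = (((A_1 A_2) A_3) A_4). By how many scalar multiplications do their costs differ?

105335

Order P = (A_1 (A_2 (A_3 A_4))): (A_3 A_4): 35×48 by 48×55 → 35×55, cost 35·48·55 = 92400; (A_2 (A_3 A_4)): 19×35 by 35×55 → 19×55, cost 19·35·55 = 36575; cumulative 128975; (A_1 (A_2 (A_3 A_4))): 6×19 by 19×55 → 6×55, cost 6·19·55 = 6270; cumulative 135245. Total 135245.
Order Q = (((A_1 A_2) A_3) A_4): (A_1 A_2): 6×19 by 19×35 → 6×35, cost 6·19·35 = 3990; ((A_1 A_2) A_3): 6×35 by 35×48 → 6×48, cost 6·35·48 = 10080; cumulative 14070; (((A_1 A_2) A_3) A_4): 6×48 by 48×55 → 6×55, cost 6·48·55 = 15840; cumulative 29910. Total 29910.
Difference: |135245 − 29910| = 105335.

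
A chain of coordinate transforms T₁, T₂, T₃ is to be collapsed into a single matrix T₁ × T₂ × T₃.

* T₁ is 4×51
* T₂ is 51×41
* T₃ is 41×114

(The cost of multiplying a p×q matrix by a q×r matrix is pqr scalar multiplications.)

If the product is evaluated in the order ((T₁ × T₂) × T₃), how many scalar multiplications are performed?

27060

(T₁ × T₂): 4×51 by 51×41 → 4×41, cost 4·51·41 = 8364
((T₁ × T₂) × T₃): 4×41 by 41×114 → 4×114, cost 4·41·114 = 18696; cumulative 27060
Total: 27060 scalar multiplications.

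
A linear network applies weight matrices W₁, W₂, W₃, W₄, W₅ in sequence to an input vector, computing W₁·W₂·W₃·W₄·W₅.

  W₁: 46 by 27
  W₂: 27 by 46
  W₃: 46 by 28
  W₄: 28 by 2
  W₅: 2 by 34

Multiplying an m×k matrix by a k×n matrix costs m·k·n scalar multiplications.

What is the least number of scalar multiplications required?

Adjacent pairs: W₁W₂ = 46·27·46 = 57132; W₂W₃ = 27·46·28 = 34776; W₃W₄ = 46·28·2 = 2576; W₄W₅ = 28·2·34 = 1904.
Length 3: W₁..W₃: k=1: 0+34776+46·27·28=69552; k=2: 57132+0+46·46·28=116380 → min 69552 | W₂..W₄: k=2: 0+2576+27·46·2=5060; k=3: 34776+0+27·28·2=36288 → min 5060 | W₃..W₅: k=3: 0+1904+46·28·34=45696; k=4: 2576+0+46·2·34=5704 → min 5704.
Length 4: W₁..W₄: k=1: 0+5060+46·27·2=7544; k=2: 57132+2576+46·46·2=63940; k=3: 69552+0+46·28·2=72128 → min 7544 | W₂..W₅: k=2: 0+5704+27·46·34=47932; k=3: 34776+1904+27·28·34=62384; k=4: 5060+0+27·2·34=6896 → min 6896.
Length 5: W₁..W₅: k=1: 0+6896+46·27·34=49124; k=2: 57132+5704+46·46·34=134780; k=3: 69552+1904+46·28·34=115248; k=4: 7544+0+46·2·34=10672 → min 10672.
Optimal order: ((W₁·(W₂·(W₃·W₄)))·W₅) with cost 10672.

10672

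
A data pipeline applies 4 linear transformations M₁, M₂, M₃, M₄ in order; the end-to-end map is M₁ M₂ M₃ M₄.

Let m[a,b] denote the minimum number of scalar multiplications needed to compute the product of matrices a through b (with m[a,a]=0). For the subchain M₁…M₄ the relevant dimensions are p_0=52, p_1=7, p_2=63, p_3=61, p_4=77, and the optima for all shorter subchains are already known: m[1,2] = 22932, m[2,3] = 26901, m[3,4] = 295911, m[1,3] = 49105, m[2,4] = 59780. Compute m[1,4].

87808

m[1,4] = min over k∈[1,3] of m[1,k]+m[k+1,4]+p_{0}·p_k·p_{4}.
k=1: 0 + 59780 + 52·7·77 = 87808; k=2: 22932 + 295911 + 52·63·77 = 571095; k=3: 49105 + 0 + 52·61·77 = 293349.
Minimum: 87808 at k=1.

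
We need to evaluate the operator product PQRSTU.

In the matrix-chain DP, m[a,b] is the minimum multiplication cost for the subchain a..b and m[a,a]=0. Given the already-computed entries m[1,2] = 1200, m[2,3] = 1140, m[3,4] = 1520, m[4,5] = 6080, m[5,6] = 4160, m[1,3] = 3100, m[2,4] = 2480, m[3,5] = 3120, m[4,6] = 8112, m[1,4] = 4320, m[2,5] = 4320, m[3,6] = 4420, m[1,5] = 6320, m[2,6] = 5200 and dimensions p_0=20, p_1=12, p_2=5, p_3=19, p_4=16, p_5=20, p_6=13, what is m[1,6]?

6920

m[1,6] = min over k∈[1,5] of m[1,k]+m[k+1,6]+p_{0}·p_k·p_{6}.
k=1: 0 + 5200 + 20·12·13 = 8320; k=2: 1200 + 4420 + 20·5·13 = 6920; k=3: 3100 + 8112 + 20·19·13 = 16152; k=4: 4320 + 4160 + 20·16·13 = 12640; k=5: 6320 + 0 + 20·20·13 = 11520.
Minimum: 6920 at k=2.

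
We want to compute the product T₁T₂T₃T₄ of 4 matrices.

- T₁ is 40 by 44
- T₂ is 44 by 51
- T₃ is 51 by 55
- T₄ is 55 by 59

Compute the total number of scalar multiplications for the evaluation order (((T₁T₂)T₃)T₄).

331760

(T₁T₂): 40×44 by 44×51 → 40×51, cost 40·44·51 = 89760
((T₁T₂)T₃): 40×51 by 51×55 → 40×55, cost 40·51·55 = 112200; cumulative 201960
(((T₁T₂)T₃)T₄): 40×55 by 55×59 → 40×59, cost 40·55·59 = 129800; cumulative 331760
Total: 331760 scalar multiplications.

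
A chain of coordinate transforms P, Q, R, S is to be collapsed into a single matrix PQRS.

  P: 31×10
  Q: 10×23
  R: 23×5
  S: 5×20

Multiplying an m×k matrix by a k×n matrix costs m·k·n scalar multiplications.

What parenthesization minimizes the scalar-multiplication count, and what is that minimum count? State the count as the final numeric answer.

5800

Adjacent pairs: PQ = 31·10·23 = 7130; QR = 10·23·5 = 1150; RS = 23·5·20 = 2300.
Length 3: P..R: k=1: 0+1150+31·10·5=2700; k=2: 7130+0+31·23·5=10695 → min 2700 | Q..S: k=2: 0+2300+10·23·20=6900; k=3: 1150+0+10·5·20=2150 → min 2150.
Length 4: P..S: k=1: 0+2150+31·10·20=8350; k=2: 7130+2300+31·23·20=23690; k=3: 2700+0+31·5·20=5800 → min 5800.
Optimal parenthesization: ((P(QR))S) with cost 5800.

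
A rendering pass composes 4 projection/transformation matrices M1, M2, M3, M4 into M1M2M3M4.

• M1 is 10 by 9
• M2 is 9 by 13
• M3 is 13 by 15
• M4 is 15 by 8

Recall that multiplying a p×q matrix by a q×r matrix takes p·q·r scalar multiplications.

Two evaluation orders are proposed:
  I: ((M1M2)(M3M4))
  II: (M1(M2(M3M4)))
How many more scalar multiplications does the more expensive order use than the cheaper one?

554

Order I = ((M1M2)(M3M4)): (M1M2): 10×9 by 9×13 → 10×13, cost 10·9·13 = 1170; (M3M4): 13×15 by 15×8 → 13×8, cost 13·15·8 = 1560; ((M1M2)(M3M4)): 10×13 by 13×8 → 10×8, cost 10·13·8 = 1040; cumulative 3770. Total 3770.
Order II = (M1(M2(M3M4))): (M3M4): 13×15 by 15×8 → 13×8, cost 13·15·8 = 1560; (M2(M3M4)): 9×13 by 13×8 → 9×8, cost 9·13·8 = 936; cumulative 2496; (M1(M2(M3M4))): 10×9 by 9×8 → 10×8, cost 10·9·8 = 720; cumulative 3216. Total 3216.
Difference: |3770 − 3216| = 554.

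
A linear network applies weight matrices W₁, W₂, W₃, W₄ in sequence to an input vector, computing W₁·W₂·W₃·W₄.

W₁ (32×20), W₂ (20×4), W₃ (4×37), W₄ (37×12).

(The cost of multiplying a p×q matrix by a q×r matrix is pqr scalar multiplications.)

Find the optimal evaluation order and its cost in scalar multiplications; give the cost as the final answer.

5872

Adjacent pairs: W₁W₂ = 32·20·4 = 2560; W₂W₃ = 20·4·37 = 2960; W₃W₄ = 4·37·12 = 1776.
Length 3: W₁..W₃: k=1: 0+2960+32·20·37=26640; k=2: 2560+0+32·4·37=7296 → min 7296 | W₂..W₄: k=2: 0+1776+20·4·12=2736; k=3: 2960+0+20·37·12=11840 → min 2736.
Length 4: W₁..W₄: k=1: 0+2736+32·20·12=10416; k=2: 2560+1776+32·4·12=5872; k=3: 7296+0+32·37·12=21504 → min 5872.
Optimal parenthesization: ((W₁·W₂)·(W₃·W₄)) with cost 5872.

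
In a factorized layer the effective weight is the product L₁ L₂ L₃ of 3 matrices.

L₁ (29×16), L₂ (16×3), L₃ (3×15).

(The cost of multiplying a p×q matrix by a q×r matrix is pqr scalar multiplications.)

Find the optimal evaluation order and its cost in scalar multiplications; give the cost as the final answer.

(L₁ (L₂ L₃)): cost 7680.
((L₁ L₂) L₃): cost 2697.
Optimal: ((L₁ L₂) L₃) with cost 2697.

2697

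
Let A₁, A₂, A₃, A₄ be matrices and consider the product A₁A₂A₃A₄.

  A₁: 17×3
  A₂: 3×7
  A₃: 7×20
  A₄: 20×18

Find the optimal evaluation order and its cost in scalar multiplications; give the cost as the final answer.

Adjacent pairs: A₁A₂ = 17·3·7 = 357; A₂A₃ = 3·7·20 = 420; A₃A₄ = 7·20·18 = 2520.
Length 3: A₁..A₃: k=1: 0+420+17·3·20=1440; k=2: 357+0+17·7·20=2737 → min 1440 | A₂..A₄: k=2: 0+2520+3·7·18=2898; k=3: 420+0+3·20·18=1500 → min 1500.
Length 4: A₁..A₄: k=1: 0+1500+17·3·18=2418; k=2: 357+2520+17·7·18=5019; k=3: 1440+0+17·20·18=7560 → min 2418.
Optimal parenthesization: (A₁((A₂A₃)A₄)) with cost 2418.

2418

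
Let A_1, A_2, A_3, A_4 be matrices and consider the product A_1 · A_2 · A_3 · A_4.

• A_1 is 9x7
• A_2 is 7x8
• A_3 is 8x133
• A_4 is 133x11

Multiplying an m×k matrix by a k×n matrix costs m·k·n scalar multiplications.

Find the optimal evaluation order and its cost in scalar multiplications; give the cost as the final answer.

Adjacent pairs: A_1A_2 = 9·7·8 = 504; A_2A_3 = 7·8·133 = 7448; A_3A_4 = 8·133·11 = 11704.
Length 3: A_1..A_3: k=1: 0+7448+9·7·133=15827; k=2: 504+0+9·8·133=10080 → min 10080 | A_2..A_4: k=2: 0+11704+7·8·11=12320; k=3: 7448+0+7·133·11=17689 → min 12320.
Length 4: A_1..A_4: k=1: 0+12320+9·7·11=13013; k=2: 504+11704+9·8·11=13000; k=3: 10080+0+9·133·11=23247 → min 13000.
Optimal parenthesization: ((A_1 · A_2) · (A_3 · A_4)) with cost 13000.

13000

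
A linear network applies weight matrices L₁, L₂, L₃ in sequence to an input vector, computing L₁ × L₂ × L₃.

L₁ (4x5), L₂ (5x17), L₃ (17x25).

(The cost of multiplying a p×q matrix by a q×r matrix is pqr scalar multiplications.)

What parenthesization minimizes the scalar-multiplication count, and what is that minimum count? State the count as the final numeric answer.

(L₁ × (L₂ × L₃)): cost 2625.
((L₁ × L₂) × L₃): cost 2040.
Optimal: ((L₁ × L₂) × L₃) with cost 2040.

2040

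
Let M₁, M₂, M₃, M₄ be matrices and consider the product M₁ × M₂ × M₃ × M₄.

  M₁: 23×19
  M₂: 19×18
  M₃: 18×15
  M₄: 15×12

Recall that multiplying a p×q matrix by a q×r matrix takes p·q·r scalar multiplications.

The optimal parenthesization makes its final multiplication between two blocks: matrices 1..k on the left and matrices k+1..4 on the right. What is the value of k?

Adjacent pairs: M₁M₂ = 23·19·18 = 7866; M₂M₃ = 19·18·15 = 5130; M₃M₄ = 18·15·12 = 3240.
Length 3: M₁..M₃: k=1: 0+5130+23·19·15=11685; k=2: 7866+0+23·18·15=14076 → min 11685 | M₂..M₄: k=2: 0+3240+19·18·12=7344; k=3: 5130+0+19·15·12=8550 → min 7344.
Top-level splits: k=1: (M₁..M₁)·(M₂..M₄) → 0+7344+23·19·12 = 12588; k=2: (M₁..M₂)·(M₃..M₄) → 7866+3240+23·18·12 = 16074; k=3: (M₁..M₃)·(M₄..M₄) → 11685+0+23·15·12 = 15825.
Best split is after M₁, i.e. k = 1.

1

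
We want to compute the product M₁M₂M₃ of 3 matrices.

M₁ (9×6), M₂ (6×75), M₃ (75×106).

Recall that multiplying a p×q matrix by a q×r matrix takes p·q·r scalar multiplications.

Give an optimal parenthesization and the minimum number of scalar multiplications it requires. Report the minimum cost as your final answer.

(M₁(M₂M₃)): cost 53424.
((M₁M₂)M₃): cost 75600.
Optimal: (M₁(M₂M₃)) with cost 53424.

53424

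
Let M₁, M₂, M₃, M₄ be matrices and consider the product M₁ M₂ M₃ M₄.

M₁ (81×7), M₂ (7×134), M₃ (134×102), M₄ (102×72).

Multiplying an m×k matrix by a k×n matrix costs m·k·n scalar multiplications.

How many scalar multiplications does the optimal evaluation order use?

Adjacent pairs: M₁M₂ = 81·7·134 = 75978; M₂M₃ = 7·134·102 = 95676; M₃M₄ = 134·102·72 = 984096.
Length 3: M₁..M₃: k=1: 0+95676+81·7·102=153510; k=2: 75978+0+81·134·102=1183086 → min 153510 | M₂..M₄: k=2: 0+984096+7·134·72=1051632; k=3: 95676+0+7·102·72=147084 → min 147084.
Length 4: M₁..M₄: k=1: 0+147084+81·7·72=187908; k=2: 75978+984096+81·134·72=1841562; k=3: 153510+0+81·102·72=748374 → min 187908.
Optimal order: (M₁ ((M₂ M₃) M₄)) with cost 187908.

187908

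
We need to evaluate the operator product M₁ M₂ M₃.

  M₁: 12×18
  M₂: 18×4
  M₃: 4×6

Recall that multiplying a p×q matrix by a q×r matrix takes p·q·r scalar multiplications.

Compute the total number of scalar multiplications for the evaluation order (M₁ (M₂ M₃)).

(M₂ M₃): 18×4 by 4×6 → 18×6, cost 18·4·6 = 432
(M₁ (M₂ M₃)): 12×18 by 18×6 → 12×6, cost 12·18·6 = 1296; cumulative 1728
Total: 1728 scalar multiplications.

1728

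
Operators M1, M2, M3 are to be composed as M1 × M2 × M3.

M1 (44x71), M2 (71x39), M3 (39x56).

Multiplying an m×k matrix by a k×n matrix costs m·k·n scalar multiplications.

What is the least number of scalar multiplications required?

Order (M1 × (M2 × M3)): (M2 × M3): 71×39 by 39×56 → 71×56, cost 71·39·56 = 155064; (M1 × (M2 × M3)): 44×71 by 71×56 → 44×56, cost 44·71·56 = 174944; cumulative 330008. Total 330008.
Order ((M1 × M2) × M3): (M1 × M2): 44×71 by 71×39 → 44×39, cost 44·71·39 = 121836; ((M1 × M2) × M3): 44×39 by 39×56 → 44×56, cost 44·39·56 = 96096; cumulative 217932. Total 217932.
Minimum: 217932.

217932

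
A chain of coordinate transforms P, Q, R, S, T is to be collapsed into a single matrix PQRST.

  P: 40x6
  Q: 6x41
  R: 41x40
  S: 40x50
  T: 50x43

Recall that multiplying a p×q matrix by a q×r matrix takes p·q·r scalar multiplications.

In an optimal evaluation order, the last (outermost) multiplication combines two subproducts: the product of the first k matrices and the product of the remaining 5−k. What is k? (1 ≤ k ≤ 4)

1

Adjacent pairs: PQ = 40·6·41 = 9840; QR = 6·41·40 = 9840; RS = 41·40·50 = 82000; ST = 40·50·43 = 86000.
Length 3: P..R: k=1: 0+9840+40·6·40=19440; k=2: 9840+0+40·41·40=75440 → min 19440 | Q..S: k=2: 0+82000+6·41·50=94300; k=3: 9840+0+6·40·50=21840 → min 21840 | R..T: k=3: 0+86000+41·40·43=156520; k=4: 82000+0+41·50·43=170150 → min 156520.
Length 4: P..S: k=1: 0+21840+40·6·50=33840; k=2: 9840+82000+40·41·50=173840; k=3: 19440+0+40·40·50=99440 → min 33840 | Q..T: k=2: 0+156520+6·41·43=167098; k=3: 9840+86000+6·40·43=106160; k=4: 21840+0+6·50·43=34740 → min 34740.
Top-level splits: k=1: (P..P)·(Q..T) → 0+34740+40·6·43 = 45060; k=2: (P..Q)·(R..T) → 9840+156520+40·41·43 = 236880; k=3: (P..R)·(S..T) → 19440+86000+40·40·43 = 174240; k=4: (P..S)·(T..T) → 33840+0+40·50·43 = 119840.
Best split is after P, i.e. k = 1.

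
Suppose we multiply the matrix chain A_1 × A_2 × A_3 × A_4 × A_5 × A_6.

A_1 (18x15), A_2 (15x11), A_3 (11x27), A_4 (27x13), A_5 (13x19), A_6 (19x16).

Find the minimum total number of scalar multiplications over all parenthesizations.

Adjacent pairs: A_1A_2 = 18·15·11 = 2970; A_2A_3 = 15·11·27 = 4455; A_3A_4 = 11·27·13 = 3861; A_4A_5 = 27·13·19 = 6669; A_5A_6 = 13·19·16 = 3952.
Length 3: A_1..A_3: k=1: 0+4455+18·15·27=11745; k=2: 2970+0+18·11·27=8316 → min 8316 | A_2..A_4: k=2: 0+3861+15·11·13=6006; k=3: 4455+0+15·27·13=9720 → min 6006 | A_3..A_5: k=3: 0+6669+11·27·19=12312; k=4: 3861+0+11·13·19=6578 → min 6578 | A_4..A_6: k=4: 0+3952+27·13·16=9568; k=5: 6669+0+27·19·16=14877 → min 9568.
Length 4: A_1..A_4: k=1: 0+6006+18·15·13=9516; k=2: 2970+3861+18·11·13=9405; k=3: 8316+0+18·27·13=14634 → min 9405 | A_2..A_5: k=2: 0+6578+15·11·19=9713; k=3: 4455+6669+15·27·19=18819; k=4: 6006+0+15·13·19=9711 → min 9711 | A_3..A_6: k=3: 0+9568+11·27·16=14320; k=4: 3861+3952+11·13·16=10101; k=5: 6578+0+11·19·16=9922 → min 9922.
Length 5: A_1..A_5: k=1: 0+9711+18·15·19=14841; k=2: 2970+6578+18·11·19=13310; k=3: 8316+6669+18·27·19=24219; k=4: 9405+0+18·13·19=13851 → min 13310 | A_2..A_6: k=2: 0+9922+15·11·16=12562; k=3: 4455+9568+15·27·16=20503; k=4: 6006+3952+15·13·16=13078; k=5: 9711+0+15·19·16=14271 → min 12562.
Length 6: A_1..A_6: k=1: 0+12562+18·15·16=16882; k=2: 2970+9922+18·11·16=16060; k=3: 8316+9568+18·27·16=25660; k=4: 9405+3952+18·13·16=17101; k=5: 13310+0+18·19·16=18782 → min 16060.
Optimal order: ((A_1 × A_2) × (((A_3 × A_4) × A_5) × A_6)) with cost 16060.

16060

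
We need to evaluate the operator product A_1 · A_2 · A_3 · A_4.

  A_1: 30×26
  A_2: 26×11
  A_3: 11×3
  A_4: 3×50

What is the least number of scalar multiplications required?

Adjacent pairs: A_1A_2 = 30·26·11 = 8580; A_2A_3 = 26·11·3 = 858; A_3A_4 = 11·3·50 = 1650.
Length 3: A_1..A_3: k=1: 0+858+30·26·3=3198; k=2: 8580+0+30·11·3=9570 → min 3198 | A_2..A_4: k=2: 0+1650+26·11·50=15950; k=3: 858+0+26·3·50=4758 → min 4758.
Length 4: A_1..A_4: k=1: 0+4758+30·26·50=43758; k=2: 8580+1650+30·11·50=26730; k=3: 3198+0+30·3·50=7698 → min 7698.
Optimal order: ((A_1 · (A_2 · A_3)) · A_4) with cost 7698.

7698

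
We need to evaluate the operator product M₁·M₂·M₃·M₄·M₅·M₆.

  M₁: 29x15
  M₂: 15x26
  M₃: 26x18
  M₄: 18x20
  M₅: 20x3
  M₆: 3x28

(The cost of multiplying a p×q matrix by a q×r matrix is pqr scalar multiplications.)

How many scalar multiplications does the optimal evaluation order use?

7395

Adjacent pairs: M₁M₂ = 29·15·26 = 11310; M₂M₃ = 15·26·18 = 7020; M₃M₄ = 26·18·20 = 9360; M₄M₅ = 18·20·3 = 1080; M₅M₆ = 20·3·28 = 1680.
Length 3: M₁..M₃: k=1: 0+7020+29·15·18=14850; k=2: 11310+0+29·26·18=24882 → min 14850 | M₂..M₄: k=2: 0+9360+15·26·20=17160; k=3: 7020+0+15·18·20=12420 → min 12420 | M₃..M₅: k=3: 0+1080+26·18·3=2484; k=4: 9360+0+26·20·3=10920 → min 2484 | M₄..M₆: k=4: 0+1680+18·20·28=11760; k=5: 1080+0+18·3·28=2592 → min 2592.
Length 4: M₁..M₄: k=1: 0+12420+29·15·20=21120; k=2: 11310+9360+29·26·20=35750; k=3: 14850+0+29·18·20=25290 → min 21120 | M₂..M₅: k=2: 0+2484+15·26·3=3654; k=3: 7020+1080+15·18·3=8910; k=4: 12420+0+15·20·3=13320 → min 3654 | M₃..M₆: k=3: 0+2592+26·18·28=15696; k=4: 9360+1680+26·20·28=25600; k=5: 2484+0+26·3·28=4668 → min 4668.
Length 5: M₁..M₅: k=1: 0+3654+29·15·3=4959; k=2: 11310+2484+29·26·3=16056; k=3: 14850+1080+29·18·3=17496; k=4: 21120+0+29·20·3=22860 → min 4959 | M₂..M₆: k=2: 0+4668+15·26·28=15588; k=3: 7020+2592+15·18·28=17172; k=4: 12420+1680+15·20·28=22500; k=5: 3654+0+15·3·28=4914 → min 4914.
Length 6: M₁..M₆: k=1: 0+4914+29·15·28=17094; k=2: 11310+4668+29·26·28=37090; k=3: 14850+2592+29·18·28=32058; k=4: 21120+1680+29·20·28=39040; k=5: 4959+0+29·3·28=7395 → min 7395.
Optimal order: ((M₁·(M₂·(M₃·(M₄·M₅))))·M₆) with cost 7395.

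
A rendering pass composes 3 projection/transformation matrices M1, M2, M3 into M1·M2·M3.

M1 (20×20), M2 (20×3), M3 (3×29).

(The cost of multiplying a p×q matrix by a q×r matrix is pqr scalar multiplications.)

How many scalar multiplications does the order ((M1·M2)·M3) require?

(M1·M2): 20×20 by 20×3 → 20×3, cost 20·20·3 = 1200
((M1·M2)·M3): 20×3 by 3×29 → 20×29, cost 20·3·29 = 1740; cumulative 2940
Total: 2940 scalar multiplications.

2940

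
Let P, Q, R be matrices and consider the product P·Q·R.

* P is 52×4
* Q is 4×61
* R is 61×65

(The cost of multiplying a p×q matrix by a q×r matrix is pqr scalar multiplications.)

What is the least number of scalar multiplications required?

Order (P·(Q·R)): (Q·R): 4×61 by 61×65 → 4×65, cost 4·61·65 = 15860; (P·(Q·R)): 52×4 by 4×65 → 52×65, cost 52·4·65 = 13520; cumulative 29380. Total 29380.
Order ((P·Q)·R): (P·Q): 52×4 by 4×61 → 52×61, cost 52·4·61 = 12688; ((P·Q)·R): 52×61 by 61×65 → 52×65, cost 52·61·65 = 206180; cumulative 218868. Total 218868.
Minimum: 29380.

29380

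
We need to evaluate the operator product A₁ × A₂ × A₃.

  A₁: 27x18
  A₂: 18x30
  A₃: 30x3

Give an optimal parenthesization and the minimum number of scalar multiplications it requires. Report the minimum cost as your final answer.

3078

(A₁ × (A₂ × A₃)): cost 3078.
((A₁ × A₂) × A₃): cost 17010.
Optimal: (A₁ × (A₂ × A₃)) with cost 3078.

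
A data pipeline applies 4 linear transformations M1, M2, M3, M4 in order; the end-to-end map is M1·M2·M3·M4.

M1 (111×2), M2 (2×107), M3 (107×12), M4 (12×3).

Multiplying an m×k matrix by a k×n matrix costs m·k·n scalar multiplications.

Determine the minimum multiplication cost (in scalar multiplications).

3306

Adjacent pairs: M1M2 = 111·2·107 = 23754; M2M3 = 2·107·12 = 2568; M3M4 = 107·12·3 = 3852.
Length 3: M1..M3: k=1: 0+2568+111·2·12=5232; k=2: 23754+0+111·107·12=166278 → min 5232 | M2..M4: k=2: 0+3852+2·107·3=4494; k=3: 2568+0+2·12·3=2640 → min 2640.
Length 4: M1..M4: k=1: 0+2640+111·2·3=3306; k=2: 23754+3852+111·107·3=63237; k=3: 5232+0+111·12·3=9228 → min 3306.
Optimal order: (M1·((M2·M3)·M4)) with cost 3306.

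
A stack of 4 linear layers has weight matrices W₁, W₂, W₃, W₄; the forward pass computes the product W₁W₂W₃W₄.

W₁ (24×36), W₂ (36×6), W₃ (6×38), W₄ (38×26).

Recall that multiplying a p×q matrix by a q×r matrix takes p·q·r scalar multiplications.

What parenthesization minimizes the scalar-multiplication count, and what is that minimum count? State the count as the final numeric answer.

14856

Adjacent pairs: W₁W₂ = 24·36·6 = 5184; W₂W₃ = 36·6·38 = 8208; W₃W₄ = 6·38·26 = 5928.
Length 3: W₁..W₃: k=1: 0+8208+24·36·38=41040; k=2: 5184+0+24·6·38=10656 → min 10656 | W₂..W₄: k=2: 0+5928+36·6·26=11544; k=3: 8208+0+36·38·26=43776 → min 11544.
Length 4: W₁..W₄: k=1: 0+11544+24·36·26=34008; k=2: 5184+5928+24·6·26=14856; k=3: 10656+0+24·38·26=34368 → min 14856.
Optimal parenthesization: ((W₁W₂)(W₃W₄)) with cost 14856.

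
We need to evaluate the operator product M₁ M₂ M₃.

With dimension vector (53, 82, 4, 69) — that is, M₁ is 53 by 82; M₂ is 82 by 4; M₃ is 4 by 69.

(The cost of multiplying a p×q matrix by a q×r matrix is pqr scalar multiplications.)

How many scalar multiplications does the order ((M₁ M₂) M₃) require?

(M₁ M₂): 53×82 by 82×4 → 53×4, cost 53·82·4 = 17384
((M₁ M₂) M₃): 53×4 by 4×69 → 53×69, cost 53·4·69 = 14628; cumulative 32012
Total: 32012 scalar multiplications.

32012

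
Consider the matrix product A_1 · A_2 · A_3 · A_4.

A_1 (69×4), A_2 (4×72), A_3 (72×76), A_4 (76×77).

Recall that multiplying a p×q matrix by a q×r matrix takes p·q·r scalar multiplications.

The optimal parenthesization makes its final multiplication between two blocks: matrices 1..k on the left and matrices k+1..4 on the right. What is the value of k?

1

Adjacent pairs: A_1A_2 = 69·4·72 = 19872; A_2A_3 = 4·72·76 = 21888; A_3A_4 = 72·76·77 = 421344.
Length 3: A_1..A_3: k=1: 0+21888+69·4·76=42864; k=2: 19872+0+69·72·76=397440 → min 42864 | A_2..A_4: k=2: 0+421344+4·72·77=443520; k=3: 21888+0+4·76·77=45296 → min 45296.
Top-level splits: k=1: (A_1..A_1)·(A_2..A_4) → 0+45296+69·4·77 = 66548; k=2: (A_1..A_2)·(A_3..A_4) → 19872+421344+69·72·77 = 823752; k=3: (A_1..A_3)·(A_4..A_4) → 42864+0+69·76·77 = 446652.
Best split is after A_1, i.e. k = 1.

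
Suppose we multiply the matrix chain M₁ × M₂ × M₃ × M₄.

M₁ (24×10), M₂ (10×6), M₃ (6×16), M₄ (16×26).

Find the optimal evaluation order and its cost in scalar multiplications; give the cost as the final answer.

7680

Adjacent pairs: M₁M₂ = 24·10·6 = 1440; M₂M₃ = 10·6·16 = 960; M₃M₄ = 6·16·26 = 2496.
Length 3: M₁..M₃: k=1: 0+960+24·10·16=4800; k=2: 1440+0+24·6·16=3744 → min 3744 | M₂..M₄: k=2: 0+2496+10·6·26=4056; k=3: 960+0+10·16·26=5120 → min 4056.
Length 4: M₁..M₄: k=1: 0+4056+24·10·26=10296; k=2: 1440+2496+24·6·26=7680; k=3: 3744+0+24·16·26=13728 → min 7680.
Optimal parenthesization: ((M₁ × M₂) × (M₃ × M₄)) with cost 7680.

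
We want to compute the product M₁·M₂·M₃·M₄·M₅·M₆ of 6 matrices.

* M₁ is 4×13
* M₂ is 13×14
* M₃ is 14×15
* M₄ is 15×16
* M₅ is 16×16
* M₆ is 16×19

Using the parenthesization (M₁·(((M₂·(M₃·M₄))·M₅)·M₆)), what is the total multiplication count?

(M₃·M₄): 14×15 by 15×16 → 14×16, cost 14·15·16 = 3360
(M₂·(M₃·M₄)): 13×14 by 14×16 → 13×16, cost 13·14·16 = 2912; cumulative 6272
((M₂·(M₃·M₄))·M₅): 13×16 by 16×16 → 13×16, cost 13·16·16 = 3328; cumulative 9600
(((M₂·(M₃·M₄))·M₅)·M₆): 13×16 by 16×19 → 13×19, cost 13·16·19 = 3952; cumulative 13552
(M₁·(((M₂·(M₃·M₄))·M₅)·M₆)): 4×13 by 13×19 → 4×19, cost 4·13·19 = 988; cumulative 14540
Total: 14540 scalar multiplications.

14540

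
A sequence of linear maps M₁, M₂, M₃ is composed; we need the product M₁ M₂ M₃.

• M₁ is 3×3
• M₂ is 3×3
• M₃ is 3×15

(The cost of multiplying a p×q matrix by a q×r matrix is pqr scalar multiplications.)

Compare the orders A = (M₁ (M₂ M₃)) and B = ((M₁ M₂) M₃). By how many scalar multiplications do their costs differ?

108

Order A = (M₁ (M₂ M₃)): (M₂ M₃): 3×3 by 3×15 → 3×15, cost 3·3·15 = 135; (M₁ (M₂ M₃)): 3×3 by 3×15 → 3×15, cost 3·3·15 = 135; cumulative 270. Total 270.
Order B = ((M₁ M₂) M₃): (M₁ M₂): 3×3 by 3×3 → 3×3, cost 3·3·3 = 27; ((M₁ M₂) M₃): 3×3 by 3×15 → 3×15, cost 3·3·15 = 135; cumulative 162. Total 162.
Difference: |270 − 162| = 108.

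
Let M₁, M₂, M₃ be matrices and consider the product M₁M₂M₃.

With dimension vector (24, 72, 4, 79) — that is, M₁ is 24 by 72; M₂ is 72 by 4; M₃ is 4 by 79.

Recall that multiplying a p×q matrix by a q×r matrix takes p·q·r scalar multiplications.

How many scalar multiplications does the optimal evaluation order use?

Order (M₁(M₂M₃)): (M₂M₃): 72×4 by 4×79 → 72×79, cost 72·4·79 = 22752; (M₁(M₂M₃)): 24×72 by 72×79 → 24×79, cost 24·72·79 = 136512; cumulative 159264. Total 159264.
Order ((M₁M₂)M₃): (M₁M₂): 24×72 by 72×4 → 24×4, cost 24·72·4 = 6912; ((M₁M₂)M₃): 24×4 by 4×79 → 24×79, cost 24·4·79 = 7584; cumulative 14496. Total 14496.
Minimum: 14496.

14496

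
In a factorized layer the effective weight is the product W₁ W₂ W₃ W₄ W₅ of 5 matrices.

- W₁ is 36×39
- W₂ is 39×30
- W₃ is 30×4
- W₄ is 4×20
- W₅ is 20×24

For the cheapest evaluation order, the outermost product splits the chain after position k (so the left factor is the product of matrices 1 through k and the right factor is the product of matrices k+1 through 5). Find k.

3

Adjacent pairs: W₁W₂ = 36·39·30 = 42120; W₂W₃ = 39·30·4 = 4680; W₃W₄ = 30·4·20 = 2400; W₄W₅ = 4·20·24 = 1920.
Length 3: W₁..W₃: k=1: 0+4680+36·39·4=10296; k=2: 42120+0+36·30·4=46440 → min 10296 | W₂..W₄: k=2: 0+2400+39·30·20=25800; k=3: 4680+0+39·4·20=7800 → min 7800 | W₃..W₅: k=3: 0+1920+30·4·24=4800; k=4: 2400+0+30·20·24=16800 → min 4800.
Length 4: W₁..W₄: k=1: 0+7800+36·39·20=35880; k=2: 42120+2400+36·30·20=66120; k=3: 10296+0+36·4·20=13176 → min 13176 | W₂..W₅: k=2: 0+4800+39·30·24=32880; k=3: 4680+1920+39·4·24=10344; k=4: 7800+0+39·20·24=26520 → min 10344.
Top-level splits: k=1: (W₁..W₁)·(W₂..W₅) → 0+10344+36·39·24 = 44040; k=2: (W₁..W₂)·(W₃..W₅) → 42120+4800+36·30·24 = 72840; k=3: (W₁..W₃)·(W₄..W₅) → 10296+1920+36·4·24 = 15672; k=4: (W₁..W₄)·(W₅..W₅) → 13176+0+36·20·24 = 30456.
Best split is after W₃, i.e. k = 3.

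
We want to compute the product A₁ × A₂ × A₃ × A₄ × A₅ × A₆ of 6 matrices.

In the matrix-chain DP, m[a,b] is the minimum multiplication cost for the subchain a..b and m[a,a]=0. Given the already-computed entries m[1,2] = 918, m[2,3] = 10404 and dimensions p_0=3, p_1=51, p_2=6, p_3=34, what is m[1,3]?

1530

m[1,3] = min over k∈[1,2] of m[1,k]+m[k+1,3]+p_{0}·p_k·p_{3}.
k=1: 0 + 10404 + 3·51·34 = 15606; k=2: 918 + 0 + 3·6·34 = 1530.
Minimum: 1530 at k=2.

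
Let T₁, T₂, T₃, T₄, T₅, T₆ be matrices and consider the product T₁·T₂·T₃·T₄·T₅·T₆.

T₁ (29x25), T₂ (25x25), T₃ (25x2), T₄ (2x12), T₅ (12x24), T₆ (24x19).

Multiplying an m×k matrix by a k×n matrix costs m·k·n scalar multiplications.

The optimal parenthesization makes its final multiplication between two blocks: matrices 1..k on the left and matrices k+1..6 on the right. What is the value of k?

Adjacent pairs: T₁T₂ = 29·25·25 = 18125; T₂T₃ = 25·25·2 = 1250; T₃T₄ = 25·2·12 = 600; T₄T₅ = 2·12·24 = 576; T₅T₆ = 12·24·19 = 5472.
Length 3: T₁..T₃: k=1: 0+1250+29·25·2=2700; k=2: 18125+0+29·25·2=19575 → min 2700 | T₂..T₄: k=2: 0+600+25·25·12=8100; k=3: 1250+0+25·2·12=1850 → min 1850 | T₃..T₅: k=3: 0+576+25·2·24=1776; k=4: 600+0+25·12·24=7800 → min 1776 | T₄..T₆: k=4: 0+5472+2·12·19=5928; k=5: 576+0+2·24·19=1488 → min 1488.
Length 4: T₁..T₄: k=1: 0+1850+29·25·12=10550; k=2: 18125+600+29·25·12=27425; k=3: 2700+0+29·2·12=3396 → min 3396 | T₂..T₅: k=2: 0+1776+25·25·24=16776; k=3: 1250+576+25·2·24=3026; k=4: 1850+0+25·12·24=9050 → min 3026 | T₃..T₆: k=3: 0+1488+25·2·19=2438; k=4: 600+5472+25·12·19=11772; k=5: 1776+0+25·24·19=13176 → min 2438.
Length 5: T₁..T₅: k=1: 0+3026+29·25·24=20426; k=2: 18125+1776+29·25·24=37301; k=3: 2700+576+29·2·24=4668; k=4: 3396+0+29·12·24=11748 → min 4668 | T₂..T₆: k=2: 0+2438+25·25·19=14313; k=3: 1250+1488+25·2·19=3688; k=4: 1850+5472+25·12·19=13022; k=5: 3026+0+25·24·19=14426 → min 3688.
Top-level splits: k=1: (T₁..T₁)·(T₂..T₆) → 0+3688+29·25·19 = 17463; k=2: (T₁..T₂)·(T₃..T₆) → 18125+2438+29·25·19 = 34338; k=3: (T₁..T₃)·(T₄..T₆) → 2700+1488+29·2·19 = 5290; k=4: (T₁..T₄)·(T₅..T₆) → 3396+5472+29·12·19 = 15480; k=5: (T₁..T₅)·(T₆..T₆) → 4668+0+29·24·19 = 17892.
Best split is after T₃, i.e. k = 3.

3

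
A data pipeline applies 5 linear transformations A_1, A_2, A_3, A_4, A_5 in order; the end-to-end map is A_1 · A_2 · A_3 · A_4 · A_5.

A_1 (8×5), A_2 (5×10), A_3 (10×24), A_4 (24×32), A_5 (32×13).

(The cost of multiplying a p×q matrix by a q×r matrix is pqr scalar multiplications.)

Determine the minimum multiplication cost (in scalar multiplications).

Adjacent pairs: A_1A_2 = 8·5·10 = 400; A_2A_3 = 5·10·24 = 1200; A_3A_4 = 10·24·32 = 7680; A_4A_5 = 24·32·13 = 9984.
Length 3: A_1..A_3: k=1: 0+1200+8·5·24=2160; k=2: 400+0+8·10·24=2320 → min 2160 | A_2..A_4: k=2: 0+7680+5·10·32=9280; k=3: 1200+0+5·24·32=5040 → min 5040 | A_3..A_5: k=3: 0+9984+10·24·13=13104; k=4: 7680+0+10·32·13=11840 → min 11840.
Length 4: A_1..A_4: k=1: 0+5040+8·5·32=6320; k=2: 400+7680+8·10·32=10640; k=3: 2160+0+8·24·32=8304 → min 6320 | A_2..A_5: k=2: 0+11840+5·10·13=12490; k=3: 1200+9984+5·24·13=12744; k=4: 5040+0+5·32·13=7120 → min 7120.
Length 5: A_1..A_5: k=1: 0+7120+8·5·13=7640; k=2: 400+11840+8·10·13=13280; k=3: 2160+9984+8·24·13=14640; k=4: 6320+0+8·32·13=9648 → min 7640.
Optimal order: (A_1 · (((A_2 · A_3) · A_4) · A_5)) with cost 7640.

7640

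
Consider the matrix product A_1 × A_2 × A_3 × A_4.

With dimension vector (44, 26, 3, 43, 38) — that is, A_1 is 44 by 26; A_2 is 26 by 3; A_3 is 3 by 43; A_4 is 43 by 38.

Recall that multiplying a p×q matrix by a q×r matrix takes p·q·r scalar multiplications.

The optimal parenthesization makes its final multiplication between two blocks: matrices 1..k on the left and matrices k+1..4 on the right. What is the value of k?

2

Adjacent pairs: A_1A_2 = 44·26·3 = 3432; A_2A_3 = 26·3·43 = 3354; A_3A_4 = 3·43·38 = 4902.
Length 3: A_1..A_3: k=1: 0+3354+44·26·43=52546; k=2: 3432+0+44·3·43=9108 → min 9108 | A_2..A_4: k=2: 0+4902+26·3·38=7866; k=3: 3354+0+26·43·38=45838 → min 7866.
Top-level splits: k=1: (A_1..A_1)·(A_2..A_4) → 0+7866+44·26·38 = 51338; k=2: (A_1..A_2)·(A_3..A_4) → 3432+4902+44·3·38 = 13350; k=3: (A_1..A_3)·(A_4..A_4) → 9108+0+44·43·38 = 81004.
Best split is after A_2, i.e. k = 2.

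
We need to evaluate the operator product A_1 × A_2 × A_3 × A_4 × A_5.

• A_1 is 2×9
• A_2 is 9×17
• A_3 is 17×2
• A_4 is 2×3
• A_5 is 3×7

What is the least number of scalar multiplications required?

Adjacent pairs: A_1A_2 = 2·9·17 = 306; A_2A_3 = 9·17·2 = 306; A_3A_4 = 17·2·3 = 102; A_4A_5 = 2·3·7 = 42.
Length 3: A_1..A_3: k=1: 0+306+2·9·2=342; k=2: 306+0+2·17·2=374 → min 342 | A_2..A_4: k=2: 0+102+9·17·3=561; k=3: 306+0+9·2·3=360 → min 360 | A_3..A_5: k=3: 0+42+17·2·7=280; k=4: 102+0+17·3·7=459 → min 280.
Length 4: A_1..A_4: k=1: 0+360+2·9·3=414; k=2: 306+102+2·17·3=510; k=3: 342+0+2·2·3=354 → min 354 | A_2..A_5: k=2: 0+280+9·17·7=1351; k=3: 306+42+9·2·7=474; k=4: 360+0+9·3·7=549 → min 474.
Length 5: A_1..A_5: k=1: 0+474+2·9·7=600; k=2: 306+280+2·17·7=824; k=3: 342+42+2·2·7=412; k=4: 354+0+2·3·7=396 → min 396.
Optimal order: (((A_1 × (A_2 × A_3)) × A_4) × A_5) with cost 396.

396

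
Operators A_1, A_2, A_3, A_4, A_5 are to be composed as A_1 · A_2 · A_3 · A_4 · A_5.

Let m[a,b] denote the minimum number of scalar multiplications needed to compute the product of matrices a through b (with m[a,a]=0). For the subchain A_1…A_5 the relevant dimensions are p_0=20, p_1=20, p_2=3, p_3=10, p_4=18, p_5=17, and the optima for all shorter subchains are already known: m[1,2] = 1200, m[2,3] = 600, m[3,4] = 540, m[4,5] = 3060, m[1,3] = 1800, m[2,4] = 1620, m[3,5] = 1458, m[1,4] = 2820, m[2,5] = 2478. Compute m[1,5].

m[1,5] = min over k∈[1,4] of m[1,k]+m[k+1,5]+p_{0}·p_k·p_{5}.
k=1: 0 + 2478 + 20·20·17 = 9278; k=2: 1200 + 1458 + 20·3·17 = 3678; k=3: 1800 + 3060 + 20·10·17 = 8260; k=4: 2820 + 0 + 20·18·17 = 8940.
Minimum: 3678 at k=2.

3678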